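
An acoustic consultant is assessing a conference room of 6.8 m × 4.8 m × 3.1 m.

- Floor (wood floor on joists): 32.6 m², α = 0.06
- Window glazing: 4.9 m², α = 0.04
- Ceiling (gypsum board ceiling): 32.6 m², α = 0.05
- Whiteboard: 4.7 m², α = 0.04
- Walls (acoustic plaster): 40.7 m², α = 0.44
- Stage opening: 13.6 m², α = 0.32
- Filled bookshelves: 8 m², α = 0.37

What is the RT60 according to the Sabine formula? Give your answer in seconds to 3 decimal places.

0.558 seconds

Summing Sᵢαᵢ: 1.956 + 0.196 + 1.630 + 0.188 + 17.908 + 4.352 + 2.960 → A = 29.190 sabins.
Volume V = 6.8 × 4.8 × 3.1 = 101.184 m³.
T = 0.161 V/A = 0.161·101.184/29.190 = 0.558 s.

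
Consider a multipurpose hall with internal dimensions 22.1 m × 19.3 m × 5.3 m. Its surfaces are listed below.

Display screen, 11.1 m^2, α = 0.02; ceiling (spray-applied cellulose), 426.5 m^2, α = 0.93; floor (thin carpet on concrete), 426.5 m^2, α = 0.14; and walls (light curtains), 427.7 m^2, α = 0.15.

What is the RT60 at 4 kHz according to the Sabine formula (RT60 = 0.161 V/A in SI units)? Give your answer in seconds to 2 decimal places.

0.70 s

A = Σ Sᵢαᵢ = 11.1×0.02 + 426.5×0.93 + 426.5×0.14 + 427.7×0.15 = 520.732 sabins.
V = 22.1·19.3·5.3 = 2260.609 m³.
RT60 = 0.161 · V / A = 0.161 × 2260.609 / 520.732 = 0.70 s.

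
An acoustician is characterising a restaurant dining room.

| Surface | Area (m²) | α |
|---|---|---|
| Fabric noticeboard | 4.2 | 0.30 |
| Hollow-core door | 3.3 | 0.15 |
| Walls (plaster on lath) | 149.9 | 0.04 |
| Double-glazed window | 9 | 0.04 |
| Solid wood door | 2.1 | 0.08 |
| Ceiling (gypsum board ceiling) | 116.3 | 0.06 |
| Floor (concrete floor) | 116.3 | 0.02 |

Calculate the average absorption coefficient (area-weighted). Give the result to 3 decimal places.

0.044

S = Σ Sᵢ = 4.2 + 3.3 + 149.9 + 9 + 2.1 + 116.3 + 116.3 = 401.1 m².
Σ(Sᵢαᵢ) = 4.2*0.30 + 3.3*0.15 + 149.9*0.04 + 9*0.04 + 2.1*0.08 + 116.3*0.06 + 116.3*0.02 = 17.583.
ᾱ = 17.583 / 401.1 = 0.044.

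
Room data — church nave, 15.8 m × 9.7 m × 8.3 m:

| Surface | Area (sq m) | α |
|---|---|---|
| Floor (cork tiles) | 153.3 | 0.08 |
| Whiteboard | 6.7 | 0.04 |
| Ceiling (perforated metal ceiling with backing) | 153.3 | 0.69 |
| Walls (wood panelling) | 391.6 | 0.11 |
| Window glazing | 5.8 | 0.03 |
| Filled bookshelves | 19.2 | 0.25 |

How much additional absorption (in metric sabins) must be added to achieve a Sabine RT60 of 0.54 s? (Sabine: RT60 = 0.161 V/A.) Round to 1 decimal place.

Equivalent absorption area: A₁ = 153.3*0.08 + 6.7*0.04 + 153.3*0.69 + 391.6*0.11 + 5.8*0.03 + 19.2*0.25 = 166.359 sq m.
V = 1272.058 m³. Required absorption A₂ = 0.161 × 1272.058 / 0.54 = 379.262 sabins.
ΔA = A₂ − A₁ = 379.262 − 166.359 = 212.9 sabins.

212.9 sabins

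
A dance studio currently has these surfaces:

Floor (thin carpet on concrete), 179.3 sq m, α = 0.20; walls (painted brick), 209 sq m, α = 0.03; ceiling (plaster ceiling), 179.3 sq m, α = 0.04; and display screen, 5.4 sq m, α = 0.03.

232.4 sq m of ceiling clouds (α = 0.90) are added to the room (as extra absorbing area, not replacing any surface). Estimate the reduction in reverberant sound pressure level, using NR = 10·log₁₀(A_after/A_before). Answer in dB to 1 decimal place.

Summing Sᵢαᵢ: 35.860 + 6.270 + 7.172 + 0.162 → A_before = 49.464 sabins.
Treatment contributes 232.4·0.90 = 209.160 sabins.
New total A_after = 258.624 sabins.
Reduction = 10 log₁₀(A_after/A_before) = 10 log₁₀(5.2285) = 7.2 dB.

7.2 dB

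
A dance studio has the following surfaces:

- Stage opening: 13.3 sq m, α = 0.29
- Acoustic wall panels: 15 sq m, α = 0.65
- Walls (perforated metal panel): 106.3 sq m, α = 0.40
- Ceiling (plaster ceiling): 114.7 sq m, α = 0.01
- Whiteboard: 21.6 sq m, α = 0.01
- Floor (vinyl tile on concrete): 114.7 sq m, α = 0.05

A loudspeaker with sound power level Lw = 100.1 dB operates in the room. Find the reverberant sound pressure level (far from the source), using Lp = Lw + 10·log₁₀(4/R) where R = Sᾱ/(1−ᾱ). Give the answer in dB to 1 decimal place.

A = 63.225 sabins; S = 385.6 sq m.
ᾱ = 63.225/385.6 = 0.1640; R = Sᾱ/(1−ᾱ) = 63.225/(1−0.1640) = 75.628 sq m.
Lp = Lw + 10 log₁₀(4/R) = 100.1 -12.77 = 87.3 dB.

87.3 dB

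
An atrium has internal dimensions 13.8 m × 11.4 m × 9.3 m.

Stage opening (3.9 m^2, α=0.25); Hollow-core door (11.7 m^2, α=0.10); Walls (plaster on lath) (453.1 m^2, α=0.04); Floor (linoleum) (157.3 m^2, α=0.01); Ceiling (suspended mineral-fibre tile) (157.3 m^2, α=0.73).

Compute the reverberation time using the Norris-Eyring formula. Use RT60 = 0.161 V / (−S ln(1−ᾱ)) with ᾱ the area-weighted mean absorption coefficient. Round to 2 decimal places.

Total surface area S = 3.9 + 11.7 + 453.1 + 157.3 + 157.3 = 783.3 m^2.
Σ(Sᵢαᵢ) = 3.9×0.25 + 11.7×0.10 + 453.1×0.04 + 157.3×0.01 + 157.3×0.73 = 136.671.
ᾱ = 136.671 / 783.3 = 0.1745.
−S·ln(1−ᾱ) = −783.3 × ln(1 − 0.1745) = 150.210.
V = 13.8 × 11.4 × 9.3 = 1463.076 m³.
T = 0.161·V/[−S·ln(1−ᾱ)] = 0.161·1463.076/150.210 = 1.57 s.

1.57 s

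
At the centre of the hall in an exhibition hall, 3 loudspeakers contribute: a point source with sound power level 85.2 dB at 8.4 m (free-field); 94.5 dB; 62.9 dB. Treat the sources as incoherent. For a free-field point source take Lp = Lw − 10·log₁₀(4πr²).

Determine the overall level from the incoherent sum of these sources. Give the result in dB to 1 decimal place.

Source at 8.4 m: Lp = 85.2 − 10·log₁₀(4π·8.4²) = 85.2 − 10·log₁₀(886.683) = 55.7 dB.
Σ 10^(Lᵢ/10) = 2.821e+09.
L_total = 10·log₁₀(2.821e+09) = 94.5 dB.

94.5 dB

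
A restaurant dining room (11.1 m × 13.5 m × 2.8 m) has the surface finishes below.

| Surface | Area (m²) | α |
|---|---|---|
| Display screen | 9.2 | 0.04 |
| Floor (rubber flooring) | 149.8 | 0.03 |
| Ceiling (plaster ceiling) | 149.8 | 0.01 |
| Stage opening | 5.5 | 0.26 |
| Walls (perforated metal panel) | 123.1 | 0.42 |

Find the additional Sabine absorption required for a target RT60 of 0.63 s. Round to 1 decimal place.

A₁ = Σ Sᵢαᵢ = 9.2*0.04 + 149.8*0.03 + 149.8*0.01 + 5.5*0.26 + 123.1*0.42 = 59.492 sabins.
V = 419.58 m³. Required absorption A₂ = 0.161 × 419.58 / 0.63 = 107.226 sabins.
ΔA = A₂ − A₁ = 107.226 − 59.492 = 47.7 sabins.

47.7 sabins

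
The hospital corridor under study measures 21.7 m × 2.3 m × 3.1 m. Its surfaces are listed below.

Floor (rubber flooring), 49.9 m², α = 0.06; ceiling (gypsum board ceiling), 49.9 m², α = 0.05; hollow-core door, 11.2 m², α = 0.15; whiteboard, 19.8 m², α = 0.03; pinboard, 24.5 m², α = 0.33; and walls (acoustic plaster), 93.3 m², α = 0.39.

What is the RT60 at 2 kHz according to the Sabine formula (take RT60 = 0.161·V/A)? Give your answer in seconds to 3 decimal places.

Equivalent absorption area: A = 49.9×0.06 + 49.9×0.05 + 11.2×0.15 + 19.8×0.03 + 24.5×0.33 + 93.3×0.39 = 52.235 m².
Volume V = 21.7 × 2.3 × 3.1 = 154.721 m³.
RT60 = 0.161 · V / A = 0.161 × 154.721 / 52.235 = 0.477 s.

0.477 sec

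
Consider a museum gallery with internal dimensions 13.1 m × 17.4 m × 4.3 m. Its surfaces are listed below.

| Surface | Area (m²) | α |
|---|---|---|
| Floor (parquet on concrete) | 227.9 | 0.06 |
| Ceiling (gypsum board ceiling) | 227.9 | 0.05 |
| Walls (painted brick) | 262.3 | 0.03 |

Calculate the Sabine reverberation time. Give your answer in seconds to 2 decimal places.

4.79 sec

Equivalent absorption area: A = 227.9×0.06 + 227.9×0.05 + 262.3×0.03 = 32.938 m².
V = 13.1·17.4·4.3 = 980.142 m³.
Sabine: RT60 = 0.161 × 980.142 / 32.938 = 4.79 s.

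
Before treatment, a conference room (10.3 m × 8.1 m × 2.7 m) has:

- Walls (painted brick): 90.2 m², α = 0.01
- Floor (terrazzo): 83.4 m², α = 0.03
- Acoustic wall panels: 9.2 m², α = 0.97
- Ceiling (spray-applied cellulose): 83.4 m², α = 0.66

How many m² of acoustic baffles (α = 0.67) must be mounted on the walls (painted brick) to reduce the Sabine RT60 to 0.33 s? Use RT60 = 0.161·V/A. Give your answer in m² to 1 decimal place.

64.4

Summing Sᵢαᵢ: 0.902 + 2.502 + 8.924 + 55.044 → A₁ = 67.372 sabins.
Required A₂ = 0.161·225.261/0.33 = 109.900 sabins.
Absorption to add: 109.900 − 67.372 = 42.528 sabins.
Each m² of panel replacing the walls (painted brick) adds (0.67 − 0.01) = 0.66 sabins.
Panel area = 42.528 / 0.66 = 64.4 m².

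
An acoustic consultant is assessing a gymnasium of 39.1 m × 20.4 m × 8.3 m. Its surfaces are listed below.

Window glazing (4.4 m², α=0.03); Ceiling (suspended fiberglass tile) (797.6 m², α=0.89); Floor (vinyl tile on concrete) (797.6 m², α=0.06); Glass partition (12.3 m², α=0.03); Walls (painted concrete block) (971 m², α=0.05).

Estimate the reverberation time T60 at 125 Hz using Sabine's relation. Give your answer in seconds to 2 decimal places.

1.32 seconds

Summing Sᵢαᵢ: 0.132 + 709.864 + 47.856 + 0.369 + 48.550 → A = 806.771 sabins.
Room volume: 6620.412 m³.
T = 0.161 V/A = 0.161·6620.412/806.771 = 1.32 s.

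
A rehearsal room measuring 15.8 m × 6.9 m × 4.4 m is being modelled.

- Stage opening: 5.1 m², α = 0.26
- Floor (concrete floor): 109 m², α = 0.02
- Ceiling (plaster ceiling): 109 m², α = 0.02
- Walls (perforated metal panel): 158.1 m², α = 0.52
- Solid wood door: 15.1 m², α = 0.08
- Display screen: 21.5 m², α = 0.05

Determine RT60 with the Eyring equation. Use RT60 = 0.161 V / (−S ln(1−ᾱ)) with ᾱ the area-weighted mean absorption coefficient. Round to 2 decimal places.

0.76 s

S = Σ Sᵢ = 417.8 m².
Absorption A = 5.1·0.26 + 109·0.02 + 109·0.02 + 158.1·0.52 + 15.1·0.08 + 21.5·0.05 = 90.181 sabins.
Mean coefficient ᾱ = A/S = 0.2158.
Eyring denominator: −S ln(1−ᾱ) = 101.563.
V = 15.8 × 6.9 × 4.4 = 479.688 m³.
RT60 = 0.161 × 479.688 / 101.563 = 0.76 s.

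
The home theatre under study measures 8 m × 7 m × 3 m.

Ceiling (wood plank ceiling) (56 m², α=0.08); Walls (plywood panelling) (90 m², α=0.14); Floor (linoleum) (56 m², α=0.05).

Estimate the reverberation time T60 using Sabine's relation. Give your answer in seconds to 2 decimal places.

1.36 seconds

Summing Sᵢαᵢ: 4.480 + 12.600 + 2.800 → A = 19.880 sabins.
V = 8·7·3 = 168 m³.
RT60 = 0.161 · V / A = 0.161 × 168 / 19.880 = 1.36 s.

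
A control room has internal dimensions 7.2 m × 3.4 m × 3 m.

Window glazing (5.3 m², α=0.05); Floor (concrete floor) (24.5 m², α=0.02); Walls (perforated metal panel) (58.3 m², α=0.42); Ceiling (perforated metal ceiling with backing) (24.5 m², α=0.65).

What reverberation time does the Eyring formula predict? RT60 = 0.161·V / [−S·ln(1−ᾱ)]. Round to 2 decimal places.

Total surface area S = 5.3 + 24.5 + 58.3 + 24.5 = 112.6 m².
Σ(Sᵢαᵢ) = 5.3×0.05 + 24.5×0.02 + 58.3×0.42 + 24.5×0.65 = 41.166.
ᾱ = 41.166 / 112.6 = 0.3656.
−S·ln(1−ᾱ) = −112.6 × ln(1 − 0.3656) = 51.242.
V = 7.2 × 3.4 × 3 = 73.44 m³.
T = 0.161·V/[−S·ln(1−ᾱ)] = 0.161·73.44/51.242 = 0.23 s.

0.23 s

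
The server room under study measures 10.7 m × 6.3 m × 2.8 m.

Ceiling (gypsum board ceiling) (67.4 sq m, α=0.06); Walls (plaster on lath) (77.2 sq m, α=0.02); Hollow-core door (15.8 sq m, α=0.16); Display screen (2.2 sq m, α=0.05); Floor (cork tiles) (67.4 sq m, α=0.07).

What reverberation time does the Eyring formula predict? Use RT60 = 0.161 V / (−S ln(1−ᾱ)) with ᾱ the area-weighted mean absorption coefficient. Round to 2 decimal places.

Total surface area S = 67.4 + 77.2 + 15.8 + 2.2 + 67.4 = 230.0 sq m.
Absorption A = 67.4×0.06 + 77.2×0.02 + 15.8×0.16 + 2.2×0.05 + 67.4×0.07 = 12.944 sabins.
ᾱ = 12.944 / 230.0 = 0.0563.
Eyring denominator: −S ln(1−ᾱ) = 13.328.
V = 10.7 × 6.3 × 2.8 = 188.748 m³.
RT60 = 0.161 × 188.748 / 13.328 = 2.28 s.

2.28 seconds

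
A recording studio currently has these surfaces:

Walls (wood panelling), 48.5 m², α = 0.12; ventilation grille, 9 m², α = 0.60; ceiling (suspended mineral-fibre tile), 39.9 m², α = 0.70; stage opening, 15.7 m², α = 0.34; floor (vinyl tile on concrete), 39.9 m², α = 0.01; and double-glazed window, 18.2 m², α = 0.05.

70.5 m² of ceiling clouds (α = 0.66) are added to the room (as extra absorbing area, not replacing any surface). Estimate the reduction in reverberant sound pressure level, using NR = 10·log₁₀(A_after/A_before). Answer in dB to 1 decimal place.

A_before = Σ Sᵢαᵢ = 48.5·0.12 + 9·0.60 + 39.9·0.70 + 15.7·0.34 + 39.9·0.01 + 18.2·0.05 = 45.797 sabins.
Added absorption = 70.5 × 0.66 = 46.530 sabins.
A_after = 45.797 + 46.530 = 92.327 sabins.
Reduction = 10 log₁₀(A_after/A_before) = 10 log₁₀(2.0160) = 3.0 dB.

3.0 dB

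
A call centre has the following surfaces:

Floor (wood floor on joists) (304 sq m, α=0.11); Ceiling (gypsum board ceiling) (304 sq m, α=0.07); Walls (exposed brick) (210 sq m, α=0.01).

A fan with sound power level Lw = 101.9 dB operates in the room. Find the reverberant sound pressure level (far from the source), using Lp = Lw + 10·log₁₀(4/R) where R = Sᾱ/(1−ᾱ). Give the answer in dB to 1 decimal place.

90.1 dB

A = 56.820 sabins; S = 818.0 sq m.
ᾱ = 56.820/818.0 = 0.0695; R = Sᾱ/(1−ᾱ) = 56.820/(1−0.0695) = 61.064 sq m.
Lp = Lw + 10 log₁₀(4/R) = 101.9 -11.84 = 90.1 dB.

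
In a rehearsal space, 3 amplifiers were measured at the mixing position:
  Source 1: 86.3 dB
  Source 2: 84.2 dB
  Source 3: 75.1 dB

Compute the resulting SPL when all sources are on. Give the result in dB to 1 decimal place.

Σ 10^(Lᵢ/10) = 7.22e+08.
L_total = 10·log₁₀(7.22e+08) = 88.6 dB.

88.6 dB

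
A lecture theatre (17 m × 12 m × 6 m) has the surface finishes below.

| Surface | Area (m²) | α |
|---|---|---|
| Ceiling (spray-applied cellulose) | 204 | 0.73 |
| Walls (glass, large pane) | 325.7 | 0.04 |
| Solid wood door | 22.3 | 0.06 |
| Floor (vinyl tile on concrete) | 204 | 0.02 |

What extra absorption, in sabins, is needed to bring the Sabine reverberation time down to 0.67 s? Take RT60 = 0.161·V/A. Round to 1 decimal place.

Total absorption A₁ = 204*0.73 + 325.7*0.04 + 22.3*0.06 + 204*0.02
  = 148.920 + 13.028 + 1.338 + 4.080 = 167.366 m² sabins.
Target A₂ = 0.161·1224/0.67 = 294.125 sabins (V = 1224 m³).
ΔA = A₂ − A₁ = 294.125 − 167.366 = 126.8 sabins.

126.8 sabins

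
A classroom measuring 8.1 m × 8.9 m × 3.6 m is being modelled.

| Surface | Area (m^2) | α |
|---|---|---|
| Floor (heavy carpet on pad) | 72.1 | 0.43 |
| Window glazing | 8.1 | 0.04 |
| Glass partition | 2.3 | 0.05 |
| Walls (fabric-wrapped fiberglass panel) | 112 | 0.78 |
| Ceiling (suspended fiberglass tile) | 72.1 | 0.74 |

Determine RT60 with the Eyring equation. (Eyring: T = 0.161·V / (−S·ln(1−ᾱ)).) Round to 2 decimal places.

S = Σ Sᵢ = 266.6 m^2.
Absorption A = 72.1×0.43 + 8.1×0.04 + 2.3×0.05 + 112×0.78 + 72.1×0.74 = 172.156 sabins.
ᾱ = 172.156 / 266.6 = 0.6457.
−S·ln(1−ᾱ) = −266.6 × ln(1 − 0.6457) = 276.627.
V = 8.1 × 8.9 × 3.6 = 259.524 m³.
RT60 = 0.161 × 259.524 / 276.627 = 0.15 s.

0.15 s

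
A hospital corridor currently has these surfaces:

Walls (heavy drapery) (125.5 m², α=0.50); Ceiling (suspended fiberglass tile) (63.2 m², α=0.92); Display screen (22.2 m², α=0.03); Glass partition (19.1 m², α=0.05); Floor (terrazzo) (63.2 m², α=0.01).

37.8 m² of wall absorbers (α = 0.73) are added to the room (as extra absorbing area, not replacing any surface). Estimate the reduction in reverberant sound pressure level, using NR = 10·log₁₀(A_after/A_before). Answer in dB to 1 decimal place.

0.9 dB

Equivalent absorption area: A_before = 125.5*0.50 + 63.2*0.92 + 22.2*0.03 + 19.1*0.05 + 63.2*0.01 = 123.147 m².
Added absorption = 37.8 × 0.73 = 27.594 sabins.
A_after = 123.147 + 27.594 = 150.741 sabins.
Reduction = 10 log₁₀(A_after/A_before) = 10 log₁₀(1.2241) = 0.9 dB.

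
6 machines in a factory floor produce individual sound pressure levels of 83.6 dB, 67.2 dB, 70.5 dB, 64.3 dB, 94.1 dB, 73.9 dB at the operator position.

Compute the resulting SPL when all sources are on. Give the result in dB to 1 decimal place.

94.5 dB

Σ 10^(Lᵢ/10) = 2.843e+09.
Back to dB: 10·log₁₀ Σ = 94.5 dB.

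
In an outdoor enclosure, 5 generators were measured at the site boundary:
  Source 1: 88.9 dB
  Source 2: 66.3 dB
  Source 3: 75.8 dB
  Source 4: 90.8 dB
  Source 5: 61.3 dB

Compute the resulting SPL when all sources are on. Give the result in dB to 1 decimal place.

Converting to relative power and adding: 10^(88.9/10) + 10^(66.3/10) + 10^(75.8/10) + 10^(90.8/10) + 10^(61.3/10) = 2.022e+09.
L_total = 10·log₁₀(2.022e+09) = 93.1 dB.

93.1 dB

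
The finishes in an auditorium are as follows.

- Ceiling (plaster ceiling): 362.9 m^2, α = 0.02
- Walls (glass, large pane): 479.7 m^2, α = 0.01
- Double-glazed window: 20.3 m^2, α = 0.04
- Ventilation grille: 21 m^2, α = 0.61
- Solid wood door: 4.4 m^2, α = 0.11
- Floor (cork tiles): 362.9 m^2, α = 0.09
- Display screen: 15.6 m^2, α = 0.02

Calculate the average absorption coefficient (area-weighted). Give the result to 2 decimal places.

S = Σ Sᵢ = 362.9 + 479.7 + 20.3 + 21 + 4.4 + 362.9 + 15.6 = 1266.8 m^2.
Weighted sum Σ Sα = 59.134.
ᾱ = 59.134 / 1266.8 = 0.05.

0.05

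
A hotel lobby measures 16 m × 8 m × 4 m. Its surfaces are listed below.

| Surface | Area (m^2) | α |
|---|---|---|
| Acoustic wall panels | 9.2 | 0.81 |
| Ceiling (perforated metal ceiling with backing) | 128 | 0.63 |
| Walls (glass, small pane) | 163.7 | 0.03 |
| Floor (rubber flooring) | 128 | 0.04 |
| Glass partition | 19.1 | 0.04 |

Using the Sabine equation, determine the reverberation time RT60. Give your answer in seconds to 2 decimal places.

0.83 s

Summing Sᵢαᵢ: 7.452 + 80.640 + 4.911 + 5.120 + 0.764 → A = 98.887 sabins.
Room volume: 512 m³.
RT60 = 0.161 · V / A = 0.161 × 512 / 98.887 = 0.83 s.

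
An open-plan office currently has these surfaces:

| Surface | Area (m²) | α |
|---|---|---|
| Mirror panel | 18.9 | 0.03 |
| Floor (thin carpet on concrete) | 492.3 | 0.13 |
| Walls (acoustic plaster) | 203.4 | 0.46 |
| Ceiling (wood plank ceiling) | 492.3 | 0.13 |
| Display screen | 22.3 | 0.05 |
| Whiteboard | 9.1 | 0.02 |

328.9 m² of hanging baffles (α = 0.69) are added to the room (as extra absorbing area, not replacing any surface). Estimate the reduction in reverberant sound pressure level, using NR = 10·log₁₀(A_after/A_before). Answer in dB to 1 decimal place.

3.0 dB

A_before = Σ Sᵢαᵢ = 18.9×0.03 + 492.3×0.13 + 203.4×0.46 + 492.3×0.13 + 22.3×0.05 + 9.1×0.02 = 223.426 sabins.
Added absorption = 328.9 × 0.69 = 226.941 sabins.
New total A_after = 450.367 sabins.
Reduction = 10 log₁₀(A_after/A_before) = 10 log₁₀(2.0157) = 3.0 dB.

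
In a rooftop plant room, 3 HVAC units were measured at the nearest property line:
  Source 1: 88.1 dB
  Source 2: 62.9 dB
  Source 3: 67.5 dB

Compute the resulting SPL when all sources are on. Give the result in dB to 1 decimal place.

88.2 dB

Σ 10^(Lᵢ/10) = 6.532e+08.
Back to dB: 10·log₁₀ Σ = 88.2 dB.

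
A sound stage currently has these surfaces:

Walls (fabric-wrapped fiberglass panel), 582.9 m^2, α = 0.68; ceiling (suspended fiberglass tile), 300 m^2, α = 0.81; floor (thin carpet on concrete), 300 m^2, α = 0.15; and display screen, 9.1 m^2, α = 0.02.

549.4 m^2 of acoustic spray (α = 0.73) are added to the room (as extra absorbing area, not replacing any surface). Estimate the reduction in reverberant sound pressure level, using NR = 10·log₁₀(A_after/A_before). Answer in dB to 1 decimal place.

2.0 dB

A_before = Σ Sᵢαᵢ = 582.9×0.68 + 300×0.81 + 300×0.15 + 9.1×0.02 = 684.554 sabins.
Added absorption = 549.4 × 0.73 = 401.062 sabins.
A_after = 684.554 + 401.062 = 1085.616 sabins.
NR = 10·log₁₀(1085.616/684.554) = 2.0 dB.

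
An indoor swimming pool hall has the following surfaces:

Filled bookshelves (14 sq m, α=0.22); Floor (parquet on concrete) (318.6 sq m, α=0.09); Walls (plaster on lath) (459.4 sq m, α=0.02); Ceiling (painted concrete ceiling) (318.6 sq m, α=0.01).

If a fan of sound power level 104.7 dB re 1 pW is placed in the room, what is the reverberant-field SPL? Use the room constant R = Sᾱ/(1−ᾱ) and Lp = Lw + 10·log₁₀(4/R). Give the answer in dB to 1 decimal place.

94.1 dB

A = 44.128 sabins; S = 1110.6 sq m.
ᾱ = 44.128/1110.6 = 0.0397; R = Sᾱ/(1−ᾱ) = 44.128/(1−0.0397) = 45.952 sq m.
Lp = Lw + 10 log₁₀(4/R) = 104.7 -10.60 = 94.1 dB.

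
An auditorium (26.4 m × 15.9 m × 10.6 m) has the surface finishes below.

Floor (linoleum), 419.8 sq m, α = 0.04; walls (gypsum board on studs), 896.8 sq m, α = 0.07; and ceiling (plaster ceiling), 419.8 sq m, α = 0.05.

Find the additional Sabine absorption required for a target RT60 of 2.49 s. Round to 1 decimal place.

Equivalent absorption area: A₁ = 419.8*0.04 + 896.8*0.07 + 419.8*0.05 = 100.558 sq m.
Target A₂ = 0.161·4449.456/2.49 = 287.696 sabins (V = 4449.456 m³).
Shortfall: 287.696 − 100.558 = 187.1 sabins.

187.1 sabins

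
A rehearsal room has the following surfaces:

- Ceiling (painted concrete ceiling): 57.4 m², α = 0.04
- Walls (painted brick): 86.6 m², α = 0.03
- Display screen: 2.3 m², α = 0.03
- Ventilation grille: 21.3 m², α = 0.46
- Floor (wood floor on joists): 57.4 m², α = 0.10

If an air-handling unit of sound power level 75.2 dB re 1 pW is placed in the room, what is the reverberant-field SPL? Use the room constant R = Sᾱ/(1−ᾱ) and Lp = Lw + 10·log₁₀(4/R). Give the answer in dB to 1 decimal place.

Σ(Sᵢαᵢ) = 57.4·0.04 + 86.6·0.03 + 2.3·0.03 + 21.3·0.46 + 57.4·0.10 = 20.501; total area S = 225.0 m².
ᾱ = 20.501/225.0 = 0.0911; R = Sᾱ/(1−ᾱ) = 20.501/(1−0.0911) = 22.556 m².
Lp = Lw + 10 log₁₀(4/R) = 75.2 -7.51 = 67.7 dB.

67.7 dB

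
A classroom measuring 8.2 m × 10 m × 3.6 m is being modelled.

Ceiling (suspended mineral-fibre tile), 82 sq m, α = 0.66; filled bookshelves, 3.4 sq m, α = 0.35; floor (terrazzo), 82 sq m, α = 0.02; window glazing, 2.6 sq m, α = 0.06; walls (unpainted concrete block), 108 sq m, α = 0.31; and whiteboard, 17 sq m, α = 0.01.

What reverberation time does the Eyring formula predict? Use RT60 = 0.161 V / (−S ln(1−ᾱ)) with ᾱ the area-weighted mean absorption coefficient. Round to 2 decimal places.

Total surface area S = 82 + 3.4 + 82 + 2.6 + 108 + 17 = 295.0 sq m.
Σ(Sᵢαᵢ) = 82×0.66 + 3.4×0.35 + 82×0.02 + 2.6×0.06 + 108×0.31 + 17×0.01 = 90.756.
Mean coefficient ᾱ = A/S = 0.3076.
Eyring denominator: −S ln(1−ᾱ) = 108.439.
V = 8.2 × 10 × 3.6 = 295.2 m³.
RT60 = 0.161 × 295.2 / 108.439 = 0.44 s.

0.44 s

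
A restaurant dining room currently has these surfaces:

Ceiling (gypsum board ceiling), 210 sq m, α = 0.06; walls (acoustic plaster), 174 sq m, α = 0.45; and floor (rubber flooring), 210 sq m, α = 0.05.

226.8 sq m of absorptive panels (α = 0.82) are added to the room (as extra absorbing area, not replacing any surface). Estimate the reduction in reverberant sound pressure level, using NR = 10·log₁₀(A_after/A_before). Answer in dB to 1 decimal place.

Equivalent absorption area: A_before = 210×0.06 + 174×0.45 + 210×0.05 = 101.400 sq m.
Added absorption = 226.8 × 0.82 = 185.976 sabins.
A_after = 101.400 + 185.976 = 287.376 sabins.
NR = 10·log₁₀(287.376/101.400) = 4.5 dB.

4.5 dB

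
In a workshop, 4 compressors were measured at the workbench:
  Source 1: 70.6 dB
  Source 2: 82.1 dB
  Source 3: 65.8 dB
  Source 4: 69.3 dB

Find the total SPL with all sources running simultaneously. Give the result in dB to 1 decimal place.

82.7 dB

Converting to relative power and adding: 10^(70.6/10) + 10^(82.1/10) + 10^(65.8/10) + 10^(69.3/10) = 1.86e+08.
Back to dB: 10·log₁₀ Σ = 82.7 dB.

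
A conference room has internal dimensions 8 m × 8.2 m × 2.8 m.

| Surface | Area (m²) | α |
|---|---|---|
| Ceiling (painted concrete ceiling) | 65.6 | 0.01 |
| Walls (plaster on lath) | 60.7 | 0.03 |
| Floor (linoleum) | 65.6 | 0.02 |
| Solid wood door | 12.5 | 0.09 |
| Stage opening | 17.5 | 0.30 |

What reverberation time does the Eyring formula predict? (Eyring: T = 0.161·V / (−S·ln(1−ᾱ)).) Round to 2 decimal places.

2.84 s

Total surface area S = 65.6 + 60.7 + 65.6 + 12.5 + 17.5 = 221.9 m².
Σ(Sᵢαᵢ) = 65.6·0.01 + 60.7·0.03 + 65.6·0.02 + 12.5·0.09 + 17.5·0.30 = 10.164.
ᾱ = 10.164 / 221.9 = 0.0458.
Eyring denominator: −S ln(1−ᾱ) = 10.403.
V = 8 × 8.2 × 2.8 = 183.68 m³.
T = 0.161·V/[−S·ln(1−ᾱ)] = 0.161·183.68/10.403 = 2.84 s.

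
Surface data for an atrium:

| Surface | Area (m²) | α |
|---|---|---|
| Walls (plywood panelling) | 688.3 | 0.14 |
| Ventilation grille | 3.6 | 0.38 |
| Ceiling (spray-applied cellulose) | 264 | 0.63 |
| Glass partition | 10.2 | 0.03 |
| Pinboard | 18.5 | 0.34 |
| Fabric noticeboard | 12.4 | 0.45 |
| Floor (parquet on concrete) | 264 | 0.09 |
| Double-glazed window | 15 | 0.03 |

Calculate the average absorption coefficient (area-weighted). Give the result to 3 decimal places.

S = Σ Sᵢ = 688.3 + 3.6 + 264 + 10.2 + 18.5 + 12.4 + 264 + 15 = 1276.0 m².
Weighted sum Σ Sα = 300.436.
ᾱ = A/S = 0.235.

0.235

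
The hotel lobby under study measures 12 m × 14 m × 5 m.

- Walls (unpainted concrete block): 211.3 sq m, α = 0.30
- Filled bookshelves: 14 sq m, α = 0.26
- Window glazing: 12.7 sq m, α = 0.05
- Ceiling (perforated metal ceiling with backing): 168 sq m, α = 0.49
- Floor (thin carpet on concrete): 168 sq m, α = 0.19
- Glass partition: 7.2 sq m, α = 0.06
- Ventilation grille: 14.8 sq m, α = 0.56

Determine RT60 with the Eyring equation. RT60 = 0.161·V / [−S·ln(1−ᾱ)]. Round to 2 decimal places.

0.59 seconds

Total surface area S = 211.3 + 14 + 12.7 + 168 + 168 + 7.2 + 14.8 = 596.0 sq m.
Absorption A = 211.3·0.30 + 14·0.26 + 12.7·0.05 + 168·0.49 + 168·0.19 + 7.2·0.06 + 14.8·0.56 = 190.625 sabins.
Mean coefficient ᾱ = A/S = 0.3198.
Eyring denominator: −S ln(1−ᾱ) = 229.680.
V = 12 × 14 × 5 = 840 m³.
RT60 = 0.161 × 840 / 229.680 = 0.59 s.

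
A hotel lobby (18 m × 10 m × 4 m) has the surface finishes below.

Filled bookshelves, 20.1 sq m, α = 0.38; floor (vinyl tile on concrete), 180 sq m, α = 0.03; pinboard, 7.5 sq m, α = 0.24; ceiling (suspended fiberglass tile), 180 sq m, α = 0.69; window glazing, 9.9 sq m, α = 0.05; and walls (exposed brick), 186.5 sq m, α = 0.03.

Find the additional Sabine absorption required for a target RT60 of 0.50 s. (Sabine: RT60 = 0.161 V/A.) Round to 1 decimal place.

86.7 sabins

Equivalent absorption area: A₁ = 20.1·0.38 + 180·0.03 + 7.5·0.24 + 180·0.69 + 9.9·0.05 + 186.5·0.03 = 145.128 sq m.
For T = 0.50 s, need A₂ = 0.161·V/T = 0.161·720/0.50 = 231.840 sabins.
Additional absorption ΔA = 231.840 − 145.128 = 86.7 sabins.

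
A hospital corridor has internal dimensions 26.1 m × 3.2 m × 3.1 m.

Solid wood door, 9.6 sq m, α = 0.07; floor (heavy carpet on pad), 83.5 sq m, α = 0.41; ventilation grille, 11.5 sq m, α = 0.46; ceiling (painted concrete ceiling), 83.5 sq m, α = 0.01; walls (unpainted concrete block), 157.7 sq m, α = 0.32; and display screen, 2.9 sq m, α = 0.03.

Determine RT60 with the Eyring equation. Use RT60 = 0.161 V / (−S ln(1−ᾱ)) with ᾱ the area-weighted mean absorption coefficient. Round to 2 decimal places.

0.39 seconds

Total surface area S = 9.6 + 83.5 + 11.5 + 83.5 + 157.7 + 2.9 = 348.7 sq m.
Absorption A = 9.6·0.07 + 83.5·0.41 + 11.5·0.46 + 83.5·0.01 + 157.7·0.32 + 2.9·0.03 = 91.583 sabins.
Mean coefficient ᾱ = A/S = 0.2626.
−S·ln(1−ᾱ) = −348.7 × ln(1 − 0.2626) = 106.223.
V = 26.1 × 3.2 × 3.1 = 258.912 m³.
RT60 = 0.161 × 258.912 / 106.223 = 0.39 s.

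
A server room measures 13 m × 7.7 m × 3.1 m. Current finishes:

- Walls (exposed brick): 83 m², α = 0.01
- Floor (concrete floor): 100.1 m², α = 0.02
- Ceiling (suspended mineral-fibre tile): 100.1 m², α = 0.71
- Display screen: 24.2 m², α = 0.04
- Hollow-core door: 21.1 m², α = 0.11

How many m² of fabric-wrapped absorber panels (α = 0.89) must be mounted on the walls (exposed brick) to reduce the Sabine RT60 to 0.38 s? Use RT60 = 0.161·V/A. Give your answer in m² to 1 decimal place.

61.7

A₁ = Σ Sᵢαᵢ = 83*0.01 + 100.1*0.02 + 100.1*0.71 + 24.2*0.04 + 21.1*0.11 = 77.192 sabins.
V = 310.31 m³. Target absorption A₂ = 0.161 × 310.31 / 0.38 = 131.473 sabins.
ΔA needed = 131.473 − 77.192 = 54.281 sabins.
Net gain per m²: Δα = 0.89 − 0.01 = 0.88.
Panel area = 54.281 / 0.88 = 61.7 m².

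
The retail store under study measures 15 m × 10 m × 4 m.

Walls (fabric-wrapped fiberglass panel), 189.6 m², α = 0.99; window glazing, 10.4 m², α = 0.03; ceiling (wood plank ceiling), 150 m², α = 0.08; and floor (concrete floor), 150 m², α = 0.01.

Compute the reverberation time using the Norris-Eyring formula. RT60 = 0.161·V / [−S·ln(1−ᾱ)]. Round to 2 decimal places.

S = Σ Sᵢ = 500.0 m².
Σ(Sᵢαᵢ) = 189.6×0.99 + 10.4×0.03 + 150×0.08 + 150×0.01 = 201.516.
ᾱ = 201.516 / 500.0 = 0.4030.
−S·ln(1−ᾱ) = −500.0 × ln(1 − 0.4030) = 257.919.
V = 15 × 10 × 4 = 600 m³.
RT60 = 0.161 × 600 / 257.919 = 0.37 s.

0.37 s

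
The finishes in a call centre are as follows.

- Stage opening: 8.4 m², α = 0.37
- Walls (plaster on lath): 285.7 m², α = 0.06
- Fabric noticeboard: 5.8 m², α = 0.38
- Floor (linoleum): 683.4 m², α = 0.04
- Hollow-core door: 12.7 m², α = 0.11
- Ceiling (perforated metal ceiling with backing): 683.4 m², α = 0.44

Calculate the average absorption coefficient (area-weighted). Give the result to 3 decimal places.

Total surface area S = 1679.4 m².
A = 8.4×0.37 + 285.7×0.06 + 5.8×0.38 + 683.4×0.04 + 12.7×0.11 + 683.4×0.44 = 351.883 sabins.
ᾱ = 351.883 / 1679.4 = 0.210.

0.210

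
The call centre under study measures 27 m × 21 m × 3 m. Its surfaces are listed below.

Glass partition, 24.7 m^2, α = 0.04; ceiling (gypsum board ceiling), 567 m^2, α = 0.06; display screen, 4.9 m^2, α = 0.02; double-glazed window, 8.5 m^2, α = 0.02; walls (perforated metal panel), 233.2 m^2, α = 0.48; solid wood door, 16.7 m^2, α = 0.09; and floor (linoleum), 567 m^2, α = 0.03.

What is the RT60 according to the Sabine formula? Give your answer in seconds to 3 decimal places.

1.653 sec

Equivalent absorption area: A = 24.7×0.04 + 567×0.06 + 4.9×0.02 + 8.5×0.02 + 233.2×0.48 + 16.7×0.09 + 567×0.03 = 165.725 m^2.
V = 27·21·3 = 1701 m³.
Sabine: RT60 = 0.161 × 1701 / 165.725 = 1.653 s.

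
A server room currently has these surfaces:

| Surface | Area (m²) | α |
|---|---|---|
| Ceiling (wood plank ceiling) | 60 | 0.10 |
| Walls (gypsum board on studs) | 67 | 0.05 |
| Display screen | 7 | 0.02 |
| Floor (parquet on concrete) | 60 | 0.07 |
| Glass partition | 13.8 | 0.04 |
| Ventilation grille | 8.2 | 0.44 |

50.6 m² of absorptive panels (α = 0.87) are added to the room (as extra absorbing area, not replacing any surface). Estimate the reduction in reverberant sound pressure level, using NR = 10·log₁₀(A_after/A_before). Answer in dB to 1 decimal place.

Summing Sᵢαᵢ: 6.000 + 3.350 + 0.140 + 4.200 + 0.552 + 3.608 → A_before = 17.850 sabins.
Treatment contributes 50.6·0.87 = 44.022 sabins.
New total A_after = 61.872 sabins.
Reduction = 10 log₁₀(A_after/A_before) = 10 log₁₀(3.4662) = 5.4 dB.

5.4 dB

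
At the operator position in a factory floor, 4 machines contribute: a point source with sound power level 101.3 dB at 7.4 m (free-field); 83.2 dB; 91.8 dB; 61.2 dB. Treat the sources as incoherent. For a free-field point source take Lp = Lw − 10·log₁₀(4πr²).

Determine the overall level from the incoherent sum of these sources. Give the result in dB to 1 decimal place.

Source at 7.4 m: Lp = 101.3 − 10·log₁₀(4π·7.4²) = 101.3 − 10·log₁₀(688.134) = 72.9 dB.
Sum in the linear (power) domain: Σ 10^(Lᵢ/10) = 10^(72.9/10) + 10^(83.2/10) + 10^(91.8/10) + 10^(61.2/10) = 1.743e+09.
Combined level = 10 log₁₀(1.743e+09) = 92.4 dB.

92.4 dB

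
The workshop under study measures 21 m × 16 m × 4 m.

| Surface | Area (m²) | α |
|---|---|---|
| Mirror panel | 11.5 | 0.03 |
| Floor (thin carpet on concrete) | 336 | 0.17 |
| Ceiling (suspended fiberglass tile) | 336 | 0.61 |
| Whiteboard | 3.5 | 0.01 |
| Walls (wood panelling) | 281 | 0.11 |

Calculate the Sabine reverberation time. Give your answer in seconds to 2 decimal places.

Summing Sᵢαᵢ: 0.345 + 57.120 + 204.960 + 0.035 + 30.910 → A = 293.370 sabins.
Room volume: 1344 m³.
T = 0.161 V/A = 0.161·1344/293.370 = 0.74 s.

0.74 seconds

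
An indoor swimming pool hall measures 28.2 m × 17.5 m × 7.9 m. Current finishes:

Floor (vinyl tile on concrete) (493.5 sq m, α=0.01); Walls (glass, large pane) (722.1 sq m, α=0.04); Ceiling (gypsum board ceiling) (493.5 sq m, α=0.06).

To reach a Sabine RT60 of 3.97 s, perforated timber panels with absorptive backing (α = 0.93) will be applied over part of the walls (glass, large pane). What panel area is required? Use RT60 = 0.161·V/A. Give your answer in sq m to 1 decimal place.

106.4

Summing Sᵢαᵢ: 4.935 + 28.884 + 29.610 → A₁ = 63.429 sabins.
Required A₂ = 0.161·3898.65/3.97 = 158.106 sabins.
ΔA needed = 158.106 − 63.429 = 94.677 sabins.
Net gain per sq m: Δα = 0.93 − 0.04 = 0.89.
Panel area = 94.677 / 0.89 = 106.4 sq m.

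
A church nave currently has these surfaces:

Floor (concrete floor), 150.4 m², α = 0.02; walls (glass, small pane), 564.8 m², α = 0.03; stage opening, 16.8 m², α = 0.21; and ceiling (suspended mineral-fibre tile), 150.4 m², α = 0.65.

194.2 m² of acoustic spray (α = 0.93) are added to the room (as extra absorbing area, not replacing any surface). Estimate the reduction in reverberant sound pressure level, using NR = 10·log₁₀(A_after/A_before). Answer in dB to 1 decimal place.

4.0 dB

Summing Sᵢαᵢ: 3.008 + 16.944 + 3.528 + 97.760 → A_before = 121.240 sabins.
Treatment contributes 194.2·0.93 = 180.606 sabins.
A_after = 121.240 + 180.606 = 301.846 sabins.
NR = 10·log₁₀(301.846/121.240) = 4.0 dB.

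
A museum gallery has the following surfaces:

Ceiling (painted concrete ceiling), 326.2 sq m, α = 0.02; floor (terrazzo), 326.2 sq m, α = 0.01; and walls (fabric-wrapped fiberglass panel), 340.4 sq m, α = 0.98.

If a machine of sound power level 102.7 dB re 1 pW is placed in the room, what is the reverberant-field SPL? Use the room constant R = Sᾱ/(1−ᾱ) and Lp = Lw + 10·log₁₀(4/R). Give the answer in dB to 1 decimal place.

A = 343.378 sabins; S = 992.8 sq m.
ᾱ = 0.3459, so room constant R = A/(1−ᾱ) = 524.963 sq m.
Lp = Lw + 10 log₁₀(4/R) = 102.7 -21.18 = 81.5 dB.

81.5 dB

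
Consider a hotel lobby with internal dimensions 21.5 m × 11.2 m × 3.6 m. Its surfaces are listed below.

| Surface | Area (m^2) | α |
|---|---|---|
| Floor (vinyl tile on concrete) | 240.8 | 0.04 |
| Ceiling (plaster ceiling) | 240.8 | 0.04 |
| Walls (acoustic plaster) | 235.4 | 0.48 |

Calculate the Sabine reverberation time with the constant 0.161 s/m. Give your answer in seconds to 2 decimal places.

Equivalent absorption area: A = 240.8×0.04 + 240.8×0.04 + 235.4×0.48 = 132.256 m^2.
V = 21.5·11.2·3.6 = 866.88 m³.
Sabine: RT60 = 0.161 × 866.88 / 132.256 = 1.06 s.

1.06 seconds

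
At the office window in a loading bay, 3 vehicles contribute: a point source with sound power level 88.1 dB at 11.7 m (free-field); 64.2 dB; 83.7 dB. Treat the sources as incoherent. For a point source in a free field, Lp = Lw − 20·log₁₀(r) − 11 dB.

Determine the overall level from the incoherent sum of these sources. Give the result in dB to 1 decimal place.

83.8 dB

Source at 11.7 m: Lp = 88.1 − 20·log₁₀(11.7) − 11 = 55.7 dB.
Σ 10^(Lᵢ/10) = 2.374e+08.
L_total = 10·log₁₀(2.374e+08) = 83.8 dB.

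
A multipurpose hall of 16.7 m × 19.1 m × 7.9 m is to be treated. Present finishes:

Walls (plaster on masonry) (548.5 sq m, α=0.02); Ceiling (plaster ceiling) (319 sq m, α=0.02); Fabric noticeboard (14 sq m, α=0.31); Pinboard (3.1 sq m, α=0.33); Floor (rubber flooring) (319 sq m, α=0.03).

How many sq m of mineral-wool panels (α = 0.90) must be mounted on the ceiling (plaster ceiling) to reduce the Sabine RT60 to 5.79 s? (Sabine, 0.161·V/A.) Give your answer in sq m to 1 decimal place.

Equivalent absorption area: A₁ = 548.5*0.02 + 319*0.02 + 14*0.31 + 3.1*0.33 + 319*0.03 = 32.283 sq m.
V = 2519.863 m³. Target absorption A₂ = 0.161 × 2519.863 / 5.79 = 70.069 sabins.
Absorption to add: 70.069 − 32.283 = 37.786 sabins.
Net gain per sq m: Δα = 0.90 − 0.02 = 0.88.
Area = ΔA/Δα = 37.786/0.88 = 42.9 sq m.

42.9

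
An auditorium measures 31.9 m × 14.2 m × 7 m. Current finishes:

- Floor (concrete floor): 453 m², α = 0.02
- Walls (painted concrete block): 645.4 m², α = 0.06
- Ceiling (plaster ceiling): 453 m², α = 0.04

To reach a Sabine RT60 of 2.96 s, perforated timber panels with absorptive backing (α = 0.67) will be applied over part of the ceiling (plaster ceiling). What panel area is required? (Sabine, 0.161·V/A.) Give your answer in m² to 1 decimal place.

Equivalent absorption area: A₁ = 453*0.02 + 645.4*0.06 + 453*0.04 = 65.904 m².
Required A₂ = 0.161·3170.86/2.96 = 172.469 sabins.
ΔA needed = 172.469 − 65.904 = 106.565 sabins.
Net gain per m²: Δα = 0.67 − 0.04 = 0.63.
Area = ΔA/Δα = 106.565/0.63 = 169.2 m².

169.2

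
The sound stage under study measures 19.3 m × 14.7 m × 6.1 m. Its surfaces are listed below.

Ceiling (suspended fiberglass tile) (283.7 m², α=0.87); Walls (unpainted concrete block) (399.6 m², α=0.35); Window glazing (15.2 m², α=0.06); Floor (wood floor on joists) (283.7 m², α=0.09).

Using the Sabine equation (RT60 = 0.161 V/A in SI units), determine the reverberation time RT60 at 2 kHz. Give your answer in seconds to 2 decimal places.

A = Σ Sᵢαᵢ = 283.7×0.87 + 399.6×0.35 + 15.2×0.06 + 283.7×0.09 = 413.124 sabins.
V = 19.3·14.7·6.1 = 1730.631 m³.
RT60 = 0.161 · V / A = 0.161 × 1730.631 / 413.124 = 0.67 s.

0.67 s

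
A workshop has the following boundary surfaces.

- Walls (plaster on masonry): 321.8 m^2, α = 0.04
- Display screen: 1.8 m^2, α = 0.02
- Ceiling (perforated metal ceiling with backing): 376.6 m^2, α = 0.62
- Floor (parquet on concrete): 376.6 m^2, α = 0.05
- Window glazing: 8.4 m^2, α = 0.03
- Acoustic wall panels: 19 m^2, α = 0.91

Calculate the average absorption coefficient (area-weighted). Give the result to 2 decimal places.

0.26

Total surface area S = 1104.2 m^2.
Σ(Sᵢαᵢ) = 321.8×0.04 + 1.8×0.02 + 376.6×0.62 + 376.6×0.05 + 8.4×0.03 + 19×0.91 = 282.772.
ᾱ = A/S = 0.26.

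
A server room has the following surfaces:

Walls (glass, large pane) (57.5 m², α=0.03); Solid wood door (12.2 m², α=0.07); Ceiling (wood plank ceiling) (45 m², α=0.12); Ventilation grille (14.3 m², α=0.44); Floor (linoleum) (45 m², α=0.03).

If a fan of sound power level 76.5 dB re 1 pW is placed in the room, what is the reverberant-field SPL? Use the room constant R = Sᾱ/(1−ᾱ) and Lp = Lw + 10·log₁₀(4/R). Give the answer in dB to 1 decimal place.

70.2 dB

A = 15.621 sabins; S = 174.0 m².
ᾱ = 0.0898, so room constant R = A/(1−ᾱ) = 17.162 m².
Lp = Lw + 10 log₁₀(4/R) = 76.5 -6.33 = 70.2 dB.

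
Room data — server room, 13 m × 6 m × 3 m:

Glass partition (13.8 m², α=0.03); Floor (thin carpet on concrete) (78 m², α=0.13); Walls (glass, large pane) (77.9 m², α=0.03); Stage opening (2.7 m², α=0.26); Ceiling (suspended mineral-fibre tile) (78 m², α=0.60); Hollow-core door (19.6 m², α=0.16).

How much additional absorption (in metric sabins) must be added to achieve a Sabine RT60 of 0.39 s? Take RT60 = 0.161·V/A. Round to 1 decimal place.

Total absorption A₁ = 13.8*0.03 + 78*0.13 + 77.9*0.03 + 2.7*0.26 + 78*0.60 + 19.6*0.16
  = 0.414 + 10.140 + 2.337 + 0.702 + 46.800 + 3.136 = 63.529 m² sabins.
Target A₂ = 0.161·234/0.39 = 96.600 sabins (V = 234 m³).
ΔA = A₂ − A₁ = 96.600 − 63.529 = 33.1 sabins.

33.1 sabins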